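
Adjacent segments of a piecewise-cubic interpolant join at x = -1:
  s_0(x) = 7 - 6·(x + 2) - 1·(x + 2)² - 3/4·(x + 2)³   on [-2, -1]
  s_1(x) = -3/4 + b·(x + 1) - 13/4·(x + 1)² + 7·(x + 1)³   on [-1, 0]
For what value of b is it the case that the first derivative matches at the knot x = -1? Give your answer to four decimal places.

s_0'(x) = -6 - 2·(x + 2) - 9/4·(x + 2)², so s_0'(-1) = -41/4. On the right, s_1'(-1) = b, so b = -41/4.

-10.2500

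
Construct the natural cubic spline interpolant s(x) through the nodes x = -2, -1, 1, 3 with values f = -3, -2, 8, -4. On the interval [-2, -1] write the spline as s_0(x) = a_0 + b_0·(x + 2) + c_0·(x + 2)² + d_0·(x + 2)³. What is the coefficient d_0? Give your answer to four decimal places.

1.2273

Write M_i for s''(x_i). With h_i = 1, 2, 2 and divided differences Δ_i = 1, 5, -6, the continuity of s' gives the tridiagonal system
  1·M_0 + 6·M_1 + 2·M_2 = 6(Δ_1 - Δ_0) = 24
  2·M_1 + 8·M_2 + 2·M_3 = 6(Δ_2 - Δ_1) = -66
Natural end conditions: M_0 = M_3 = 0.
Forward elimination and back-substitution give M_0 = 0, M_1 = 81/11, M_2 = -111/11, M_3 = 0.
On [-2, -1], with s_0(x) = a_0 + b_0·(x + 2) + c_0·(x + 2)² + d_0·(x + 2)³: c_0 = M_0/2 = 0, d_0 = (M_1 - M_0)/(6h_0) = 27/22, b_0 = Δ_0 - h_0(2M_0 + M_1)/6 = -5/22.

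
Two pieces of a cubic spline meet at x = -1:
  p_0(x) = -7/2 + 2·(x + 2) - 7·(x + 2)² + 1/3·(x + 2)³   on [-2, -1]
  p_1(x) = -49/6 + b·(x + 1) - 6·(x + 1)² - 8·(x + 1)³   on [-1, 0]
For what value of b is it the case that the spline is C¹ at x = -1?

-11

p_0'(x) = 2 - 14·(x + 2) + 1·(x + 2)², so p_0'(-1) = -11. On the right, p_1'(-1) = b, so b = -11.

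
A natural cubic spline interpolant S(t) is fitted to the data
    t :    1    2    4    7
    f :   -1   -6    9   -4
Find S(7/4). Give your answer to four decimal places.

-5.6211

Put M_i = S'' at the i-th knot. Here h = (1, 2, 3) and Δ = (-5, 15/2, -13/3), so the interior equations h_(i-1)·M_(i-1) + 2(h_(i-1)+h_i)·M_i + h_i·M_(i+1) = 6(Δ_i − Δ_(i-1)) read
  1·M_0 + 6·M_1 + 2·M_2 = 6(Δ_1 - Δ_0) = 75
  2·M_1 + 10·M_2 + 3·M_3 = 6(Δ_2 - Δ_1) = -71
Natural end conditions: M_0 = M_3 = 0.
Hence M_0 = 0, M_1 = 223/14, M_2 = -72/7, M_3 = 0.
On [1, 2], S(t) = -1 - 643/84·(t - 1) + 0·(t - 1)² + 223/84·(t - 1)³.
With (t - 1) = 3/4: S(7/4) = -1439/256.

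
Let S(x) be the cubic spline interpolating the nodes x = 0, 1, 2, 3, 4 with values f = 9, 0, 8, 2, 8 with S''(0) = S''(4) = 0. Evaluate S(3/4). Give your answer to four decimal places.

0.3574

Put m_i = S'' at the i-th knot. Here h = (1, 1, 1, 1) and Δ = (-9, 8, -6, 6), so the interior equations h_(i-1)·m_(i-1) + 2(h_(i-1)+h_i)·m_i + h_i·m_(i+1) = 6(Δ_i − Δ_(i-1)) read
  1·m_0 + 4·m_1 + 1·m_2 = 6(Δ_1 - Δ_0) = 102
  1·m_1 + 4·m_2 + 1·m_3 = 6(Δ_2 - Δ_1) = -84
  1·m_2 + 4·m_3 + 1·m_4 = 6(Δ_3 - Δ_2) = 72
Natural end conditions: m_0 = m_4 = 0.
Hence m_0 = 0, m_1 = 969/28, m_2 = -255/7, m_3 = 759/28, m_4 = 0.
On [0, 1], S(x) = 9 - 827/56·x + 0·x² + 323/56·x³.
With x = 3/4: S(3/4) = 183/512.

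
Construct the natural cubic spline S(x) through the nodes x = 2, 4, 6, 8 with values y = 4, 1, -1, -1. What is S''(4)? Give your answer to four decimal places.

Put σ_i = S'' at the i-th knot. Here h = (2, 2, 2) and Δ = (-3/2, -1, 0), so the interior equations h_(i-1)·σ_(i-1) + 2(h_(i-1)+h_i)·σ_i + h_i·σ_(i+1) = 6(Δ_i − Δ_(i-1)) read
  2·σ_0 + 8·σ_1 + 2·σ_2 = 6(Δ_1 - Δ_0) = 3
  2·σ_1 + 8·σ_2 + 2·σ_3 = 6(Δ_2 - Δ_1) = 6
Natural end conditions: σ_0 = σ_3 = 0.
Solving the tridiagonal system: σ_0 = 0, σ_1 = 1/5, σ_2 = 7/10, σ_3 = 0.

0.2000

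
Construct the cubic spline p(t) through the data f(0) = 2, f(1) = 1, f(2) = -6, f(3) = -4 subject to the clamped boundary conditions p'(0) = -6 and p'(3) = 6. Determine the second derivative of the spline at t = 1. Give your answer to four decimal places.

-19.6000

With M_i denoting the second derivative at x_i, h_i = 1, 1, 1, and Δ_i = (y_(i+1) − y_i)/h_i = -1, -7, 2:
  1·M_0 + 4·M_1 + 1·M_2 = 6(Δ_1 - Δ_0) = -36
  1·M_1 + 4·M_2 + 1·M_3 = 6(Δ_2 - Δ_1) = 54
Clamped end conditions give two more equations: 2h_0·M_0 + h_0·M_1 = 6(Δ_0 - p'(0)) = 30 and h_2·M_2 + 2h_2·M_3 = 6(p'(3) - Δ_2) = 24.
Solving: M_0 = 124/5, M_1 = -98/5, M_2 = 88/5, M_3 = 16/5.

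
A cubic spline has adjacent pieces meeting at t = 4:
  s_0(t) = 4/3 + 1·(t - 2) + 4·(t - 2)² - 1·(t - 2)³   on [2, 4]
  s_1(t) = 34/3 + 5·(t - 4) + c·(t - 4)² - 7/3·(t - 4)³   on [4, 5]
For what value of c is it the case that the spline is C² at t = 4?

-2

s_0''(t) = 8 - 6·(t - 2), so s_0''(4) = -4. On the right, s_1''(4) = 2c, so c = -2.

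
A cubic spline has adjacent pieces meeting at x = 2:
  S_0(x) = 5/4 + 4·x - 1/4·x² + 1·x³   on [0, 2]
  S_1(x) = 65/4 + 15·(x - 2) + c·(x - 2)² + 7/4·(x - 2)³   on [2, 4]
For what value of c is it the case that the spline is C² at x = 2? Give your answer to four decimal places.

S_0''(x) = -1/2 + 6·x, so S_0''(2) = 23/2. On the right, S_1''(2) = 2c, so c = 23/4.

5.7500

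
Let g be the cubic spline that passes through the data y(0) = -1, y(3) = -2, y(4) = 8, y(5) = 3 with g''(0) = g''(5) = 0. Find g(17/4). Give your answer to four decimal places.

8.1295

With M_i denoting the second derivative at x_i, h_i = 3, 1, 1, and Δ_i = (y_(i+1) − y_i)/h_i = -1/3, 10, -5:
  3·M_0 + 8·M_1 + 1·M_2 = 6(Δ_1 - Δ_0) = 62
  1·M_1 + 4·M_2 + 1·M_3 = 6(Δ_2 - Δ_1) = -90
Natural end conditions: M_0 = M_3 = 0.
Forward elimination and back-substitution give M_0 = 0, M_1 = 338/31, M_2 = -782/31, M_3 = 0.
On [4, 5], g(t) = 8 + 317/93·(t - 4) - 391/31·(t - 4)² + 391/93·(t - 4)³.
With (t - 4) = 1/4: g(17/4) = 16129/1984.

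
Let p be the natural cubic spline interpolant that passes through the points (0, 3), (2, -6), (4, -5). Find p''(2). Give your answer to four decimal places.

Let M_i = p''(x_i). Step sizes h_i = 2, 2; slopes of the chords Δ_i = (y_(i+1) - y_i)/h_i = -9/2, 1/2.
  2·M_0 + 8·M_1 + 2·M_2 = 6(Δ_1 - Δ_0) = 30
Natural end conditions: M_0 = M_2 = 0.
Solving: M_0 = 0, M_1 = 15/4, M_2 = 0.

3.7500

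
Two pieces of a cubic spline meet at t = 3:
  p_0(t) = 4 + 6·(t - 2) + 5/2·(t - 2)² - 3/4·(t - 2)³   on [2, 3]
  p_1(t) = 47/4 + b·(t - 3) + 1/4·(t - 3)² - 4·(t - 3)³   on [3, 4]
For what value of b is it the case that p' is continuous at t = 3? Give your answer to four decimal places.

8.7500

p_0'(t) = 6 + 5·(t - 2) - 9/4·(t - 2)², so p_0'(3) = 35/4. On the right, p_1'(3) = b, so b = 35/4.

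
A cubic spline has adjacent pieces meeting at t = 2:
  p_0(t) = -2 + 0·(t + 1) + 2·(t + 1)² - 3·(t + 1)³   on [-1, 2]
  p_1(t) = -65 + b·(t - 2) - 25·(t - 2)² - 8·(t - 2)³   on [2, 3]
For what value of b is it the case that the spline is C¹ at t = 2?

-69

p_0'(t) = 0 + 4·(t + 1) - 9·(t + 1)², so p_0'(2) = -69. On the right, p_1'(2) = b, so b = -69.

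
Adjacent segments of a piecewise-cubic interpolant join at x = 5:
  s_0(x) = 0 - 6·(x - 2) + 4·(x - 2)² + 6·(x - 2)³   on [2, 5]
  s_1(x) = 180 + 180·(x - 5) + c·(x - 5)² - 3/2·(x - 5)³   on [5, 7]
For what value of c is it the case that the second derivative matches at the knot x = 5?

s_0''(x) = 8 + 36·(x - 2), so s_0''(5) = 116. On the right, s_1''(5) = 2c, so c = 58.

58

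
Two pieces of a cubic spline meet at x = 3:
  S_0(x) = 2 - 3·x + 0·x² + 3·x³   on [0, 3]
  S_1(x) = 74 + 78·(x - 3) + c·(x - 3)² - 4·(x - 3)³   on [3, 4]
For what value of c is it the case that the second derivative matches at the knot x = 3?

27

S_0''(x) = 0 + 18·x, so S_0''(3) = 54. On the right, S_1''(3) = 2c, so c = 27.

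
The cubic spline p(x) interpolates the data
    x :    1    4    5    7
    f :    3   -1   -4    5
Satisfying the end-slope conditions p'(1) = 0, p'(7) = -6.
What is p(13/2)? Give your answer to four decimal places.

Write M_i for p''(x_i). With h_i = 3, 1, 2 and divided differences Δ_i = -4/3, -3, 9/2, the continuity of p' gives the tridiagonal system
  3·M_0 + 8·M_1 + 1·M_2 = 6(Δ_1 - Δ_0) = -10
  1·M_1 + 6·M_2 + 2·M_3 = 6(Δ_2 - Δ_1) = 45
Clamped end conditions give two more equations: 2h_0·M_0 + h_0·M_1 = 6(Δ_0 - p'(1)) = -8 and h_2·M_2 + 2h_2·M_3 = 6(p'(7) - Δ_2) = -63.
Solving: M_0 = 5/14, M_1 = -71/21, M_2 = 671/42, M_3 = -997/42.
On [5, 7], p(x) = -4 + 37/21·(x - 5) + 671/84·(x - 5)² - 139/42·(x - 5)³.
With (x - 5) = 3/2: p(13/2) = 305/56.

5.4464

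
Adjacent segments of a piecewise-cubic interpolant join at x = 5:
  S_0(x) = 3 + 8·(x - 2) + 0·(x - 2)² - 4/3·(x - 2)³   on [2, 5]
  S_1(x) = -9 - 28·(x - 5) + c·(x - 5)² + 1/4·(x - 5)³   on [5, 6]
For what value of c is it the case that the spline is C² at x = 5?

-12

S_0''(x) = 0 - 8·(x - 2), so S_0''(5) = -24. On the right, S_1''(5) = 2c, so c = -12.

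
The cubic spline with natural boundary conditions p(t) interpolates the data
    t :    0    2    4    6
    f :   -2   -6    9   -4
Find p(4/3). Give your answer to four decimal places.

Put M_i = p'' at the i-th knot. Here h = (2, 2, 2) and Δ = (-2, 15/2, -13/2), so the interior equations h_(i-1)·M_(i-1) + 2(h_(i-1)+h_i)·M_i + h_i·M_(i+1) = 6(Δ_i − Δ_(i-1)) read
  2·M_0 + 8·M_1 + 2·M_2 = 6(Δ_1 - Δ_0) = 57
  2·M_1 + 8·M_2 + 2·M_3 = 6(Δ_2 - Δ_1) = -84
Natural end conditions: M_0 = M_3 = 0.
Forward elimination and back-substitution give M_0 = 0, M_1 = 52/5, M_2 = -131/10, M_3 = 0.
On [0, 2], p(t) = -2 - 82/15·t + 0·t² + 13/15·t³.
With t = 4/3: p(4/3) = -586/81.

-7.2346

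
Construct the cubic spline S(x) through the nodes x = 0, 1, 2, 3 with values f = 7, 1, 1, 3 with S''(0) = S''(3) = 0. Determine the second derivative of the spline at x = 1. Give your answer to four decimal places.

8.8000

Let m_i = S''(x_i). Step sizes h_i = 1, 1, 1; slopes of the chords Δ_i = (y_(i+1) - y_i)/h_i = -6, 0, 2.
  1·m_0 + 4·m_1 + 1·m_2 = 6(Δ_1 - Δ_0) = 36
  1·m_1 + 4·m_2 + 1·m_3 = 6(Δ_2 - Δ_1) = 12
Natural end conditions: m_0 = m_3 = 0.
Forward elimination and back-substitution give m_0 = 0, m_1 = 44/5, m_2 = 4/5, m_3 = 0.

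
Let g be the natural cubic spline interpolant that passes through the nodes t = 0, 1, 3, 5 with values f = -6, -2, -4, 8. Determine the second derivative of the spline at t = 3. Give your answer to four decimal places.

7.0909

Write σ_i for g''(x_i). With h_i = 1, 2, 2 and divided differences Δ_i = 4, -1, 6, the continuity of g' gives the tridiagonal system
  1·σ_0 + 6·σ_1 + 2·σ_2 = 6(Δ_1 - Δ_0) = -30
  2·σ_1 + 8·σ_2 + 2·σ_3 = 6(Δ_2 - Δ_1) = 42
Natural end conditions: σ_0 = σ_3 = 0.
Forward elimination and back-substitution give σ_0 = 0, σ_1 = -81/11, σ_2 = 78/11, σ_3 = 0.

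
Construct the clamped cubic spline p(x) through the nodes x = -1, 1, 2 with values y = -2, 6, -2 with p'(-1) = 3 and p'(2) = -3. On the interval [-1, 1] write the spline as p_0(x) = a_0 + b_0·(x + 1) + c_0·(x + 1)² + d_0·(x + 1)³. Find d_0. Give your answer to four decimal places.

-2.6250

Put σ_i = p'' at the i-th knot. Here h = (2, 1) and Δ = (4, -8), so the interior equations h_(i-1)·σ_(i-1) + 2(h_(i-1)+h_i)·σ_i + h_i·σ_(i+1) = 6(Δ_i − Δ_(i-1)) read
  2·σ_0 + 6·σ_1 + 1·σ_2 = 6(Δ_1 - Δ_0) = -72
Clamped end conditions give two more equations: 2h_0·σ_0 + h_0·σ_1 = 6(Δ_0 - p'(-1)) = 6 and h_1·σ_1 + 2h_1·σ_2 = 6(p'(2) - Δ_1) = 30.
Forward elimination and back-substitution give σ_0 = 23/2, σ_1 = -20, σ_2 = 25.
On [-1, 1], with p_0(x) = a_0 + b_0·(x + 1) + c_0·(x + 1)² + d_0·(x + 1)³: c_0 = σ_0/2 = 23/4, d_0 = (σ_1 - σ_0)/(6h_0) = -21/8, b_0 = Δ_0 - h_0(2σ_0 + σ_1)/6 = 3.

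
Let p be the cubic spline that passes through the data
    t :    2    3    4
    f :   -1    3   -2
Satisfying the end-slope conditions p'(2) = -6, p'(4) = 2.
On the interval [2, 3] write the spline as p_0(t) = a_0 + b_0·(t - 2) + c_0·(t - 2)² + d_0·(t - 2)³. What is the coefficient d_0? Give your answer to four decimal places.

Write σ_i for p''(x_i). With h_i = 1, 1 and divided differences Δ_i = 4, -5, the continuity of p' gives the tridiagonal system
  1·σ_0 + 4·σ_1 + 1·σ_2 = 6(Δ_1 - Δ_0) = -54
Clamped end conditions give two more equations: 2h_0·σ_0 + h_0·σ_1 = 6(Δ_0 - p'(2)) = 60 and h_1·σ_1 + 2h_1·σ_2 = 6(p'(4) - Δ_1) = 42.
Solving: σ_0 = 95/2, σ_1 = -35, σ_2 = 77/2.
On [2, 3], with p_0(t) = a_0 + b_0·(t - 2) + c_0·(t - 2)² + d_0·(t - 2)³: c_0 = σ_0/2 = 95/4, d_0 = (σ_1 - σ_0)/(6h_0) = -55/4, b_0 = Δ_0 - h_0(2σ_0 + σ_1)/6 = -6.

-13.7500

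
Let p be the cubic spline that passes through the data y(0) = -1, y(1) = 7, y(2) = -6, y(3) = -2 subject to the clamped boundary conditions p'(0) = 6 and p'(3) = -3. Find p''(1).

Write M_i for p''(x_i). With h_i = 1, 1, 1 and divided differences Δ_i = 8, -13, 4, the continuity of p' gives the tridiagonal system
  1·M_0 + 4·M_1 + 1·M_2 = 6(Δ_1 - Δ_0) = -126
  1·M_1 + 4·M_2 + 1·M_3 = 6(Δ_2 - Δ_1) = 102
Clamped end conditions give two more equations: 2h_0·M_0 + h_0·M_1 = 6(Δ_0 - p'(0)) = 12 and h_2·M_2 + 2h_2·M_3 = 6(p'(3) - Δ_2) = -42.
Solving the tridiagonal system: M_0 = 32, M_1 = -52, M_2 = 50, M_3 = -46.

-52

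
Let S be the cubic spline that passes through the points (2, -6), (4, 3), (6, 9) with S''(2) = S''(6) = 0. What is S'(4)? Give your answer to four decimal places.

Let m_i = S''(x_i). Step sizes h_i = 2, 2; slopes of the chords Δ_i = (y_(i+1) - y_i)/h_i = 9/2, 3.
  2·m_0 + 8·m_1 + 2·m_2 = 6(Δ_1 - Δ_0) = -9
Natural end conditions: m_0 = m_2 = 0.
Solving: m_0 = 0, m_1 = -9/8, m_2 = 0.
On [4, 6], S'(t) = b_1 + 2c_1·(t - 4) + 3d_1·(t - 4)² with b_1 = Δ_1 - h_1(2m_1 + m_2)/6 = 15/4, c_1 = m_1/2 = -9/16, d_1 = (m_2 - m_1)/(6h_1) = 3/32. So S'(4) = 15/4.

3.7500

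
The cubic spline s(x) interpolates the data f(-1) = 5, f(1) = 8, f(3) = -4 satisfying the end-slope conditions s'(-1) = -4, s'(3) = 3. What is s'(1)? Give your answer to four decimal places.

With m_i denoting the second derivative at x_i, h_i = 2, 2, and Δ_i = (y_(i+1) − y_i)/h_i = 3/2, -6:
  2·m_0 + 8·m_1 + 2·m_2 = 6(Δ_1 - Δ_0) = -45
Clamped end conditions give two more equations: 2h_0·m_0 + h_0·m_1 = 6(Δ_0 - s'(-1)) = 33 and h_1·m_1 + 2h_1·m_2 = 6(s'(3) - Δ_1) = 54.
Solving the tridiagonal system: m_0 = 125/8, m_1 = -59/4, m_2 = 167/8.
On [1, 3], s'(x) = b_1 + 2c_1·(x - 1) + 3d_1·(x - 1)² with b_1 = Δ_1 - h_1(2m_1 + m_2)/6 = -25/8, c_1 = m_1/2 = -59/8, d_1 = (m_2 - m_1)/(6h_1) = 95/32. So s'(1) = -25/8.

-3.1250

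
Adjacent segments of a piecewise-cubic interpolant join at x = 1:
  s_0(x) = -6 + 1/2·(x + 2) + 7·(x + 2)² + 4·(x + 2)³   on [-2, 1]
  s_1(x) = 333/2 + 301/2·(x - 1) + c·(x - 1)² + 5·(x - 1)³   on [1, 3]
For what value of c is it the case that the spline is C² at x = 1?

43

s_0''(x) = 14 + 24·(x + 2), so s_0''(1) = 86. On the right, s_1''(1) = 2c, so c = 43.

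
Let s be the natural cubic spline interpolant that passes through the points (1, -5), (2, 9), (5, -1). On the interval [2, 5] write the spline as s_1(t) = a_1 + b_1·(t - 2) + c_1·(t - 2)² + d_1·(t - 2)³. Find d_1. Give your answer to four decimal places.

Put m_i = s'' at the i-th knot. Here h = (1, 3) and Δ = (14, -10/3), so the interior equations h_(i-1)·m_(i-1) + 2(h_(i-1)+h_i)·m_i + h_i·m_(i+1) = 6(Δ_i − Δ_(i-1)) read
  1·m_0 + 8·m_1 + 3·m_2 = 6(Δ_1 - Δ_0) = -104
Natural end conditions: m_0 = m_2 = 0.
Solving the tridiagonal system: m_0 = 0, m_1 = -13, m_2 = 0.
On [2, 5], with s_1(t) = a_1 + b_1·(t - 2) + c_1·(t - 2)² + d_1·(t - 2)³: c_1 = m_1/2 = -13/2, d_1 = (m_2 - m_1)/(6h_1) = 13/18, b_1 = Δ_1 - h_1(2m_1 + m_2)/6 = 29/3.

0.7222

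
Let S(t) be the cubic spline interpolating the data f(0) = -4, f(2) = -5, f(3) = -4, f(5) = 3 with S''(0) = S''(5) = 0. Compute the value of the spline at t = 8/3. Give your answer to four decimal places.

Write σ_i for S''(x_i). With h_i = 2, 1, 2 and divided differences Δ_i = -1/2, 1, 7/2, the continuity of S' gives the tridiagonal system
  2·σ_0 + 6·σ_1 + 1·σ_2 = 6(Δ_1 - Δ_0) = 9
  1·σ_1 + 6·σ_2 + 2·σ_3 = 6(Δ_2 - Δ_1) = 15
Natural end conditions: σ_0 = σ_3 = 0.
Hence σ_0 = 0, σ_1 = 39/35, σ_2 = 81/35, σ_3 = 0.
On [2, 3], S(t) = -5 + 17/70·(t - 2) + 39/70·(t - 2)² + 1/5·(t - 2)³.
With (t - 2) = 2/3: S(8/3) = -4282/945.

-4.5312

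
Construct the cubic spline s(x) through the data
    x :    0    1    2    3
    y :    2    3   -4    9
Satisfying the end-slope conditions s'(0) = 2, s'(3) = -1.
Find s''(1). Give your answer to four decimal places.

With m_i denoting the second derivative at x_i, h_i = 1, 1, 1, and Δ_i = (y_(i+1) − y_i)/h_i = 1, -7, 13:
  1·m_0 + 4·m_1 + 1·m_2 = 6(Δ_1 - Δ_0) = -48
  1·m_1 + 4·m_2 + 1·m_3 = 6(Δ_2 - Δ_1) = 120
Clamped end conditions give two more equations: 2h_0·m_0 + h_0·m_1 = 6(Δ_0 - s'(0)) = -6 and h_2·m_2 + 2h_2·m_3 = 6(s'(3) - Δ_2) = -84.
Solving the tridiagonal system: m_0 = 56/5, m_1 = -142/5, m_2 = 272/5, m_3 = -346/5.

-28.4000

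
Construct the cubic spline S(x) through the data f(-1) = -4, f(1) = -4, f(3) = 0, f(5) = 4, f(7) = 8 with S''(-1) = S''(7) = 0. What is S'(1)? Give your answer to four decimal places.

1.0714

With m_i denoting the second derivative at x_i, h_i = 2, 2, 2, 2, and Δ_i = (y_(i+1) − y_i)/h_i = 0, 2, 2, 2:
  2·m_0 + 8·m_1 + 2·m_2 = 6(Δ_1 - Δ_0) = 12
  2·m_1 + 8·m_2 + 2·m_3 = 6(Δ_2 - Δ_1) = 0
  2·m_2 + 8·m_3 + 2·m_4 = 6(Δ_3 - Δ_2) = 0
Natural end conditions: m_0 = m_4 = 0.
Solving the tridiagonal system: m_0 = 0, m_1 = 45/28, m_2 = -3/7, m_3 = 3/28, m_4 = 0.
On [1, 3], S'(x) = b_1 + 2c_1·(x - 1) + 3d_1·(x - 1)² with b_1 = Δ_1 - h_1(2m_1 + m_2)/6 = 15/14, c_1 = m_1/2 = 45/56, d_1 = (m_2 - m_1)/(6h_1) = -19/112. So S'(1) = 15/14.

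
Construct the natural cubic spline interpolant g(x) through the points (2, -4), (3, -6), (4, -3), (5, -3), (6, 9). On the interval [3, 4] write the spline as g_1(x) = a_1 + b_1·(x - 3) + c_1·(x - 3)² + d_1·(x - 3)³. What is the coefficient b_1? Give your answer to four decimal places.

1.5357

Let m_i = g''(x_i). Step sizes h_i = 1, 1, 1, 1; slopes of the chords Δ_i = (y_(i+1) - y_i)/h_i = -2, 3, 0, 12.
  1·m_0 + 4·m_1 + 1·m_2 = 6(Δ_1 - Δ_0) = 30
  1·m_1 + 4·m_2 + 1·m_3 = 6(Δ_2 - Δ_1) = -18
  1·m_2 + 4·m_3 + 1·m_4 = 6(Δ_3 - Δ_2) = 72
Natural end conditions: m_0 = m_4 = 0.
Hence m_0 = 0, m_1 = 297/28, m_2 = -87/7, m_3 = 591/28, m_4 = 0.
On [3, 4], with g_1(x) = a_1 + b_1·(x - 3) + c_1·(x - 3)² + d_1·(x - 3)³: c_1 = m_1/2 = 297/56, d_1 = (m_2 - m_1)/(6h_1) = -215/56, b_1 = Δ_1 - h_1(2m_1 + m_2)/6 = 43/28.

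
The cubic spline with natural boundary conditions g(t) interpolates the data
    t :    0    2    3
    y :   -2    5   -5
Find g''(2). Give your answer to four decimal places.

With M_i denoting the second derivative at x_i, h_i = 2, 1, and Δ_i = (y_(i+1) − y_i)/h_i = 7/2, -10:
  2·M_0 + 6·M_1 + 1·M_2 = 6(Δ_1 - Δ_0) = -81
Natural end conditions: M_0 = M_2 = 0.
Forward elimination and back-substitution give M_0 = 0, M_1 = -27/2, M_2 = 0.

-13.5000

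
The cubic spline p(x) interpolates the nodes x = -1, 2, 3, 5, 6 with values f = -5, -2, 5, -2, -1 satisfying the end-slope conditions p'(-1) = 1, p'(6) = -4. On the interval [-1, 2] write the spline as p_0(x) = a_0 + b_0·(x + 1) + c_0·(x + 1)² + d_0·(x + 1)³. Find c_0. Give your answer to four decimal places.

-2.0143

With M_i denoting the second derivative at x_i, h_i = 3, 1, 2, 1, and Δ_i = (y_(i+1) − y_i)/h_i = 1, 7, -7/2, 1:
  3·M_0 + 8·M_1 + 1·M_2 = 6(Δ_1 - Δ_0) = 36
  1·M_1 + 6·M_2 + 2·M_3 = 6(Δ_2 - Δ_1) = -63
  2·M_2 + 6·M_3 + 1·M_4 = 6(Δ_3 - Δ_2) = 27
Clamped end conditions give two more equations: 2h_0·M_0 + h_0·M_1 = 6(Δ_0 - p'(-1)) = 0 and h_3·M_3 + 2h_3·M_4 = 6(p'(6) - Δ_3) = -30.
Solving: M_0 = -983/244, M_1 = 983/122, M_2 = -3995/244, M_3 = 829/61, M_4 = -2659/122.
On [-1, 2], with p_0(x) = a_0 + b_0·(x + 1) + c_0·(x + 1)² + d_0·(x + 1)³: c_0 = M_0/2 = -983/488, d_0 = (M_1 - M_0)/(6h_0) = 983/1464, b_0 = Δ_0 - h_0(2M_0 + M_1)/6 = 1.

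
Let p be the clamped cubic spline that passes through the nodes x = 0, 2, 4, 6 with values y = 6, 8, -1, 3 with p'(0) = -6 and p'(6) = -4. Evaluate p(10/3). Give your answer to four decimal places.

1.3778

With M_i denoting the second derivative at x_i, h_i = 2, 2, 2, and Δ_i = (y_(i+1) − y_i)/h_i = 1, -9/2, 2:
  2·M_0 + 8·M_1 + 2·M_2 = 6(Δ_1 - Δ_0) = -33
  2·M_1 + 8·M_2 + 2·M_3 = 6(Δ_2 - Δ_1) = 39
Clamped end conditions give two more equations: 2h_0·M_0 + h_0·M_1 = 6(Δ_0 - p'(0)) = 42 and h_2·M_2 + 2h_2·M_3 = 6(p'(6) - Δ_2) = -36.
Solving: M_0 = 479/30, M_1 = -164/15, M_2 = 169/15, M_3 = -439/30.
On [2, 4], p(x) = 8 - 29/30·(x - 2) - 82/15·(x - 2)² + 37/20·(x - 2)³.
With (x - 2) = 4/3: p(10/3) = 62/45.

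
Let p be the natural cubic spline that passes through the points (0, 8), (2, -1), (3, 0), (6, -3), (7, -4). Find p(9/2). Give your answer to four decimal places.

With M_i denoting the second derivative at x_i, h_i = 2, 1, 3, 1, and Δ_i = (y_(i+1) − y_i)/h_i = -9/2, 1, -1, -1:
  2·M_0 + 6·M_1 + 1·M_2 = 6(Δ_1 - Δ_0) = 33
  1·M_1 + 8·M_2 + 3·M_3 = 6(Δ_2 - Δ_1) = -12
  3·M_2 + 8·M_3 + 1·M_4 = 6(Δ_3 - Δ_2) = 0
Natural end conditions: M_0 = M_4 = 0.
Solving: M_0 = 0, M_1 = 273/46, M_2 = -60/23, M_3 = 45/46, M_4 = 0.
On [3, 6], p(x) = 0 + 103/92·(x - 3) - 30/23·(x - 3)² + 55/276·(x - 3)³.
With (x - 3) = 3/2: p(9/2) = -429/736.

-0.5829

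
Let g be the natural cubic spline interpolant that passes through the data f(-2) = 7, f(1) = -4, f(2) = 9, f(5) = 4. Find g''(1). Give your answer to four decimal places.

14.0952

Write σ_i for g''(x_i). With h_i = 3, 1, 3 and divided differences Δ_i = -11/3, 13, -5/3, the continuity of g' gives the tridiagonal system
  3·σ_0 + 8·σ_1 + 1·σ_2 = 6(Δ_1 - Δ_0) = 100
  1·σ_1 + 8·σ_2 + 3·σ_3 = 6(Δ_2 - Δ_1) = -88
Natural end conditions: σ_0 = σ_3 = 0.
Solving: σ_0 = 0, σ_1 = 296/21, σ_2 = -268/21, σ_3 = 0.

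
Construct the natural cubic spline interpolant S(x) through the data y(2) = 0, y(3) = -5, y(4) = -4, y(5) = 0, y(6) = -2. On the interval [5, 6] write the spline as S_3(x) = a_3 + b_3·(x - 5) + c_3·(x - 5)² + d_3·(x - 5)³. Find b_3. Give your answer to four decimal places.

With M_i denoting the second derivative at x_i, h_i = 1, 1, 1, 1, and Δ_i = (y_(i+1) − y_i)/h_i = -5, 1, 4, -2:
  1·M_0 + 4·M_1 + 1·M_2 = 6(Δ_1 - Δ_0) = 36
  1·M_1 + 4·M_2 + 1·M_3 = 6(Δ_2 - Δ_1) = 18
  1·M_2 + 4·M_3 + 1·M_4 = 6(Δ_3 - Δ_2) = -36
Natural end conditions: M_0 = M_4 = 0.
Forward elimination and back-substitution give M_0 = 0, M_1 = 54/7, M_2 = 36/7, M_3 = -72/7, M_4 = 0.
On [5, 6], with S_3(x) = a_3 + b_3·(x - 5) + c_3·(x - 5)² + d_3·(x - 5)³: c_3 = M_3/2 = -36/7, d_3 = (M_4 - M_3)/(6h_3) = 12/7, b_3 = Δ_3 - h_3(2M_3 + M_4)/6 = 10/7.

1.4286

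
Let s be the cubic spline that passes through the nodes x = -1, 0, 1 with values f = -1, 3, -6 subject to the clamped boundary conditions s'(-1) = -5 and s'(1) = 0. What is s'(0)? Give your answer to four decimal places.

Put σ_i = s'' at the i-th knot. Here h = (1, 1) and Δ = (4, -9), so the interior equations h_(i-1)·σ_(i-1) + 2(h_(i-1)+h_i)·σ_i + h_i·σ_(i+1) = 6(Δ_i − Δ_(i-1)) read
  1·σ_0 + 4·σ_1 + 1·σ_2 = 6(Δ_1 - Δ_0) = -78
Clamped end conditions give two more equations: 2h_0·σ_0 + h_0·σ_1 = 6(Δ_0 - s'(-1)) = 54 and h_1·σ_1 + 2h_1·σ_2 = 6(s'(1) - Δ_1) = 54.
Forward elimination and back-substitution give σ_0 = 49, σ_1 = -44, σ_2 = 49.
On [0, 1], s'(x) = b_1 + 2c_1·x + 3d_1·x² with b_1 = Δ_1 - h_1(2σ_1 + σ_2)/6 = -5/2, c_1 = σ_1/2 = -22, d_1 = (σ_2 - σ_1)/(6h_1) = 31/2. So s'(0) = -5/2.

-2.5000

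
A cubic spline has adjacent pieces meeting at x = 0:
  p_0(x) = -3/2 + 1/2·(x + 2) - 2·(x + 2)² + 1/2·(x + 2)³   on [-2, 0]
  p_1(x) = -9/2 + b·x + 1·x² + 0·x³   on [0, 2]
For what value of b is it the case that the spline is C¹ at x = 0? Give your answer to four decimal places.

p_0'(x) = 1/2 - 4·(x + 2) + 3/2·(x + 2)², so p_0'(0) = -3/2. On the right, p_1'(0) = b, so b = -3/2.

-1.5000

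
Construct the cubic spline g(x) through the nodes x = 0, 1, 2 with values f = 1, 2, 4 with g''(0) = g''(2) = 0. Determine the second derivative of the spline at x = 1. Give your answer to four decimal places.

Put m_i = g'' at the i-th knot. Here h = (1, 1) and Δ = (1, 2), so the interior equations h_(i-1)·m_(i-1) + 2(h_(i-1)+h_i)·m_i + h_i·m_(i+1) = 6(Δ_i − Δ_(i-1)) read
  1·m_0 + 4·m_1 + 1·m_2 = 6(Δ_1 - Δ_0) = 6
Natural end conditions: m_0 = m_2 = 0.
Solving: m_0 = 0, m_1 = 3/2, m_2 = 0.

1.5000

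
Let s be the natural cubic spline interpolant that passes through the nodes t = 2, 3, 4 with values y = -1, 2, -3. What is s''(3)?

-12

With m_i denoting the second derivative at x_i, h_i = 1, 1, and Δ_i = (y_(i+1) − y_i)/h_i = 3, -5:
  1·m_0 + 4·m_1 + 1·m_2 = 6(Δ_1 - Δ_0) = -48
Natural end conditions: m_0 = m_2 = 0.
Solving: m_0 = 0, m_1 = -12, m_2 = 0.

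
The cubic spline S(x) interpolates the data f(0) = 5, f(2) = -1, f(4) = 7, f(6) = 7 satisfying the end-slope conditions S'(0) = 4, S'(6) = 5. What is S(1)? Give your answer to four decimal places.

With m_i denoting the second derivative at x_i, h_i = 2, 2, 2, and Δ_i = (y_(i+1) − y_i)/h_i = -3, 4, 0:
  2·m_0 + 8·m_1 + 2·m_2 = 6(Δ_1 - Δ_0) = 42
  2·m_1 + 8·m_2 + 2·m_3 = 6(Δ_2 - Δ_1) = -24
Clamped end conditions give two more equations: 2h_0·m_0 + h_0·m_1 = 6(Δ_0 - S'(0)) = -42 and h_2·m_2 + 2h_2·m_3 = 6(S'(6) - Δ_2) = 30.
Solving: m_0 = -244/15, m_1 = 173/15, m_2 = -133/15, m_3 = 179/15.
On [0, 2], S(x) = 5 + 4·x - 122/15·x² + 139/60·x³.
With x = 1: S(1) = 191/60.

3.1833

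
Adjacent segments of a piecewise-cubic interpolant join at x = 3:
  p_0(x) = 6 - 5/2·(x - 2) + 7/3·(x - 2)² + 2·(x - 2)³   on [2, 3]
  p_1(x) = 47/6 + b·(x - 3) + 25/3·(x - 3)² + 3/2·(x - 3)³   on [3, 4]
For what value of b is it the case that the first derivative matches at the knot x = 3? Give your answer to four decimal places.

8.1667

p_0'(x) = -5/2 + 14/3·(x - 2) + 6·(x - 2)², so p_0'(3) = 49/6. On the right, p_1'(3) = b, so b = 49/6.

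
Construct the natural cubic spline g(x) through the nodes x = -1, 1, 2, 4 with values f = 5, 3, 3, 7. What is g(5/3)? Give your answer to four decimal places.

With m_i denoting the second derivative at x_i, h_i = 2, 1, 2, and Δ_i = (y_(i+1) − y_i)/h_i = -1, 0, 2:
  2·m_0 + 6·m_1 + 1·m_2 = 6(Δ_1 - Δ_0) = 6
  1·m_1 + 6·m_2 + 2·m_3 = 6(Δ_2 - Δ_1) = 12
Natural end conditions: m_0 = m_3 = 0.
Hence m_0 = 0, m_1 = 24/35, m_2 = 66/35, m_3 = 0.
On [1, 2], g(x) = 3 - 19/35·(x - 1) + 12/35·(x - 1)² + 1/5·(x - 1)³.
With (x - 1) = 2/3: g(5/3) = 2693/945.

2.8497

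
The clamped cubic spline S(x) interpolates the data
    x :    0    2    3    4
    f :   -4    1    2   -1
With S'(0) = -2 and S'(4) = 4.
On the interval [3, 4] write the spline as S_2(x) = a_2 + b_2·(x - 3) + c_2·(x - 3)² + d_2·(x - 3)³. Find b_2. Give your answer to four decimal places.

Write m_i for S''(x_i). With h_i = 2, 1, 1 and divided differences Δ_i = 5/2, 1, -3, the continuity of S' gives the tridiagonal system
  2·m_0 + 6·m_1 + 1·m_2 = 6(Δ_1 - Δ_0) = -9
  1·m_1 + 4·m_2 + 1·m_3 = 6(Δ_2 - Δ_1) = -24
Clamped end conditions give two more equations: 2h_0·m_0 + h_0·m_1 = 6(Δ_0 - S'(0)) = 27 and h_2·m_2 + 2h_2·m_3 = 6(S'(4) - Δ_2) = 42.
Solving: m_0 = 171/22, m_1 = -45/22, m_2 = -135/11, m_3 = 597/22.
On [3, 4], with S_2(x) = a_2 + b_2·(x - 3) + c_2·(x - 3)² + d_2·(x - 3)³: c_2 = m_2/2 = -135/22, d_2 = (m_3 - m_2)/(6h_2) = 289/44, b_2 = Δ_2 - h_2(2m_2 + m_3)/6 = -151/44.

-3.4318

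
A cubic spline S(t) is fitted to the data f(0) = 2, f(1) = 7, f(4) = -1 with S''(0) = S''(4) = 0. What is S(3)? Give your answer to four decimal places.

4.2222

Put m_i = S'' at the i-th knot. Here h = (1, 3) and Δ = (5, -8/3), so the interior equations h_(i-1)·m_(i-1) + 2(h_(i-1)+h_i)·m_i + h_i·m_(i+1) = 6(Δ_i − Δ_(i-1)) read
  1·m_0 + 8·m_1 + 3·m_2 = 6(Δ_1 - Δ_0) = -46
Natural end conditions: m_0 = m_2 = 0.
Solving the tridiagonal system: m_0 = 0, m_1 = -23/4, m_2 = 0.
On [1, 4], S(t) = 7 + 37/12·(t - 1) - 23/8·(t - 1)² + 23/72·(t - 1)³.
With (t - 1) = 2: S(3) = 38/9.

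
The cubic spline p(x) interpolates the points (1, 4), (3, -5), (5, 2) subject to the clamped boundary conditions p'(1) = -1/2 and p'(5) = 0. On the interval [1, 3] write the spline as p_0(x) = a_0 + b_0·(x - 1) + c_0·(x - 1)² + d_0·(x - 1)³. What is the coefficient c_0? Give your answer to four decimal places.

-5.9375

Let M_i = p''(x_i). Step sizes h_i = 2, 2; slopes of the chords Δ_i = (y_(i+1) - y_i)/h_i = -9/2, 7/2.
  2·M_0 + 8·M_1 + 2·M_2 = 6(Δ_1 - Δ_0) = 48
Clamped end conditions give two more equations: 2h_0·M_0 + h_0·M_1 = 6(Δ_0 - p'(1)) = -24 and h_1·M_1 + 2h_1·M_2 = 6(p'(5) - Δ_1) = -21.
Solving: M_0 = -95/8, M_1 = 47/4, M_2 = -89/8.
On [1, 3], with p_0(x) = a_0 + b_0·(x - 1) + c_0·(x - 1)² + d_0·(x - 1)³: c_0 = M_0/2 = -95/16, d_0 = (M_1 - M_0)/(6h_0) = 63/32, b_0 = Δ_0 - h_0(2M_0 + M_1)/6 = -1/2.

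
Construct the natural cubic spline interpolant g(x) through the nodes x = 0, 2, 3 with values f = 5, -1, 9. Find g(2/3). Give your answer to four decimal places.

0.4321

Put M_i = g'' at the i-th knot. Here h = (2, 1) and Δ = (-3, 10), so the interior equations h_(i-1)·M_(i-1) + 2(h_(i-1)+h_i)·M_i + h_i·M_(i+1) = 6(Δ_i − Δ_(i-1)) read
  2·M_0 + 6·M_1 + 1·M_2 = 6(Δ_1 - Δ_0) = 78
Natural end conditions: M_0 = M_2 = 0.
Hence M_0 = 0, M_1 = 13, M_2 = 0.
On [0, 2], g(x) = 5 - 22/3·x + 0·x² + 13/12·x³.
With x = 2/3: g(2/3) = 35/81.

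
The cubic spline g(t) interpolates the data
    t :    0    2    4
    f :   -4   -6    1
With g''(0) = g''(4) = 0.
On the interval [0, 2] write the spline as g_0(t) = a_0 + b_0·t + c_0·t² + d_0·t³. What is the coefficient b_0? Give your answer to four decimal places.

With m_i denoting the second derivative at x_i, h_i = 2, 2, and Δ_i = (y_(i+1) − y_i)/h_i = -1, 7/2:
  2·m_0 + 8·m_1 + 2·m_2 = 6(Δ_1 - Δ_0) = 27
Natural end conditions: m_0 = m_2 = 0.
Solving the tridiagonal system: m_0 = 0, m_1 = 27/8, m_2 = 0.
On [0, 2], with g_0(t) = a_0 + b_0·t + c_0·t² + d_0·t³: c_0 = m_0/2 = 0, d_0 = (m_1 - m_0)/(6h_0) = 9/32, b_0 = Δ_0 - h_0(2m_0 + m_1)/6 = -17/8.

-2.1250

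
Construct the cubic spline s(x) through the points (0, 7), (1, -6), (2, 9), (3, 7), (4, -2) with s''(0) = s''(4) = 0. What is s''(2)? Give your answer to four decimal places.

-38.1429

Let m_i = s''(x_i). Step sizes h_i = 1, 1, 1, 1; slopes of the chords Δ_i = (y_(i+1) - y_i)/h_i = -13, 15, -2, -9.
  1·m_0 + 4·m_1 + 1·m_2 = 6(Δ_1 - Δ_0) = 168
  1·m_1 + 4·m_2 + 1·m_3 = 6(Δ_2 - Δ_1) = -102
  1·m_2 + 4·m_3 + 1·m_4 = 6(Δ_3 - Δ_2) = -42
Natural end conditions: m_0 = m_4 = 0.
Hence m_0 = 0, m_1 = 1443/28, m_2 = -267/7, m_3 = -27/28, m_4 = 0.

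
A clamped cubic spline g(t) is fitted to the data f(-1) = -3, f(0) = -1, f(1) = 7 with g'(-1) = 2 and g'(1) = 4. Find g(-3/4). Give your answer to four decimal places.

With M_i denoting the second derivative at x_i, h_i = 1, 1, and Δ_i = (y_(i+1) − y_i)/h_i = 2, 8:
  1·M_0 + 4·M_1 + 1·M_2 = 6(Δ_1 - Δ_0) = 36
Clamped end conditions give two more equations: 2h_0·M_0 + h_0·M_1 = 6(Δ_0 - g'(-1)) = 0 and h_1·M_1 + 2h_1·M_2 = 6(g'(1) - Δ_1) = -24.
Solving the tridiagonal system: M_0 = -8, M_1 = 16, M_2 = -20.
On [-1, 0], g(t) = -3 + 2·(t + 1) - 4·(t + 1)² + 4·(t + 1)³.
With (t + 1) = 1/4: g(-3/4) = -43/16.

-2.6875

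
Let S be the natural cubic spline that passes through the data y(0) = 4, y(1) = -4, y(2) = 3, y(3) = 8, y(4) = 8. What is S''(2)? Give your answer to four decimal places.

-7.7143

Put M_i = S'' at the i-th knot. Here h = (1, 1, 1, 1) and Δ = (-8, 7, 5, 0), so the interior equations h_(i-1)·M_(i-1) + 2(h_(i-1)+h_i)·M_i + h_i·M_(i+1) = 6(Δ_i − Δ_(i-1)) read
  1·M_0 + 4·M_1 + 1·M_2 = 6(Δ_1 - Δ_0) = 90
  1·M_1 + 4·M_2 + 1·M_3 = 6(Δ_2 - Δ_1) = -12
  1·M_2 + 4·M_3 + 1·M_4 = 6(Δ_3 - Δ_2) = -30
Natural end conditions: M_0 = M_4 = 0.
Forward elimination and back-substitution give M_0 = 0, M_1 = 171/7, M_2 = -54/7, M_3 = -39/7, M_4 = 0.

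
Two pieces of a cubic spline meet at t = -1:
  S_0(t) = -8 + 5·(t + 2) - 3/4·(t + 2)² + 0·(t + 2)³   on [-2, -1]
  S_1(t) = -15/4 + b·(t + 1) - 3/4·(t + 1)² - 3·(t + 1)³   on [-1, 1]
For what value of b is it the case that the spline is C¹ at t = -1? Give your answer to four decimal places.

S_0'(t) = 5 - 3/2·(t + 2) + 0·(t + 2)², so S_0'(-1) = 7/2. On the right, S_1'(-1) = b, so b = 7/2.

3.5000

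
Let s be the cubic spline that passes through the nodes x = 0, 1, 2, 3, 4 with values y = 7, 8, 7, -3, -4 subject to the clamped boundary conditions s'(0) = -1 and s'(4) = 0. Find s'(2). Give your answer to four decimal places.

-7.1429

Write M_i for s''(x_i). With h_i = 1, 1, 1, 1 and divided differences Δ_i = 1, -1, -10, -1, the continuity of s' gives the tridiagonal system
  1·M_0 + 4·M_1 + 1·M_2 = 6(Δ_1 - Δ_0) = -12
  1·M_1 + 4·M_2 + 1·M_3 = 6(Δ_2 - Δ_1) = -54
  1·M_2 + 4·M_3 + 1·M_4 = 6(Δ_3 - Δ_2) = 54
Clamped end conditions give two more equations: 2h_0·M_0 + h_0·M_1 = 6(Δ_0 - s'(0)) = 12 and h_3·M_3 + 2h_3·M_4 = 6(s'(4) - Δ_3) = 6.
Hence M_0 = 83/14, M_1 = 1/7, M_2 = -37/2, M_3 = 139/7, M_4 = -97/14.
On [2, 3], s'(x) = b_2 + 2c_2·(x - 2) + 3d_2·(x - 2)² with b_2 = Δ_2 - h_2(2M_2 + M_3)/6 = -50/7, c_2 = M_2/2 = -37/4, d_2 = (M_3 - M_2)/(6h_2) = 179/28. So s'(2) = -50/7.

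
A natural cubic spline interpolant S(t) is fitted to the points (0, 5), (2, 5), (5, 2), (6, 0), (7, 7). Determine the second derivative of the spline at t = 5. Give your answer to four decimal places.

-2.5839

Let M_i = S''(x_i). Step sizes h_i = 2, 3, 1, 1; slopes of the chords Δ_i = (y_(i+1) - y_i)/h_i = 0, -1, -2, 7.
  2·M_0 + 10·M_1 + 3·M_2 = 6(Δ_1 - Δ_0) = -6
  3·M_1 + 8·M_2 + 1·M_3 = 6(Δ_2 - Δ_1) = -6
  1·M_2 + 4·M_3 + 1·M_4 = 6(Δ_3 - Δ_2) = 54
Natural end conditions: M_0 = M_4 = 0.
Solving: M_0 = 0, M_1 = 24/137, M_2 = -354/137, M_3 = 1938/137, M_4 = 0.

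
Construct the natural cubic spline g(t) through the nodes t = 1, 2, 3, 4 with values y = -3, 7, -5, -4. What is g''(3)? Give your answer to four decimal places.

With M_i denoting the second derivative at x_i, h_i = 1, 1, 1, and Δ_i = (y_(i+1) − y_i)/h_i = 10, -12, 1:
  1·M_0 + 4·M_1 + 1·M_2 = 6(Δ_1 - Δ_0) = -132
  1·M_1 + 4·M_2 + 1·M_3 = 6(Δ_2 - Δ_1) = 78
Natural end conditions: M_0 = M_3 = 0.
Forward elimination and back-substitution give M_0 = 0, M_1 = -202/5, M_2 = 148/5, M_3 = 0.

29.6000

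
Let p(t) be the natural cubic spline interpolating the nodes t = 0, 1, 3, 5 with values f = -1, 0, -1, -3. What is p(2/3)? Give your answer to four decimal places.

Put m_i = p'' at the i-th knot. Here h = (1, 2, 2) and Δ = (1, -1/2, -1), so the interior equations h_(i-1)·m_(i-1) + 2(h_(i-1)+h_i)·m_i + h_i·m_(i+1) = 6(Δ_i − Δ_(i-1)) read
  1·m_0 + 6·m_1 + 2·m_2 = 6(Δ_1 - Δ_0) = -9
  2·m_1 + 8·m_2 + 2·m_3 = 6(Δ_2 - Δ_1) = -3
Natural end conditions: m_0 = m_3 = 0.
Solving: m_0 = 0, m_1 = -3/2, m_2 = 0, m_3 = 0.
On [0, 1], p(t) = -1 + 5/4·t + 0·t² - 1/4·t³.
With t = 2/3: p(2/3) = -13/54.

-0.2407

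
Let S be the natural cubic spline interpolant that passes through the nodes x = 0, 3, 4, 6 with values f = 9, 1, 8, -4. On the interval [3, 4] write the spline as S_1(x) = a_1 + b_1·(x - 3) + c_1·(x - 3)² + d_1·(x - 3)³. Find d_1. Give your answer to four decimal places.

-3.9291

With M_i denoting the second derivative at x_i, h_i = 3, 1, 2, and Δ_i = (y_(i+1) − y_i)/h_i = -8/3, 7, -6:
  3·M_0 + 8·M_1 + 1·M_2 = 6(Δ_1 - Δ_0) = 58
  1·M_1 + 6·M_2 + 2·M_3 = 6(Δ_2 - Δ_1) = -78
Natural end conditions: M_0 = M_3 = 0.
Solving the tridiagonal system: M_0 = 0, M_1 = 426/47, M_2 = -682/47, M_3 = 0.
On [3, 4], with S_1(x) = a_1 + b_1·(x - 3) + c_1·(x - 3)² + d_1·(x - 3)³: c_1 = M_1/2 = 213/47, d_1 = (M_2 - M_1)/(6h_1) = -554/141, b_1 = Δ_1 - h_1(2M_1 + M_2)/6 = 902/141.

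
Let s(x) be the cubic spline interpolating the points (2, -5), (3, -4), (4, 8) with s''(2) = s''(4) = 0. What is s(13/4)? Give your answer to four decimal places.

-1.9023

Let M_i = s''(x_i). Step sizes h_i = 1, 1; slopes of the chords Δ_i = (y_(i+1) - y_i)/h_i = 1, 12.
  1·M_0 + 4·M_1 + 1·M_2 = 6(Δ_1 - Δ_0) = 66
Natural end conditions: M_0 = M_2 = 0.
Hence M_0 = 0, M_1 = 33/2, M_2 = 0.
On [3, 4], s(x) = -4 + 13/2·(x - 3) + 33/4·(x - 3)² - 11/4·(x - 3)³.
With (x - 3) = 1/4: s(13/4) = -487/256.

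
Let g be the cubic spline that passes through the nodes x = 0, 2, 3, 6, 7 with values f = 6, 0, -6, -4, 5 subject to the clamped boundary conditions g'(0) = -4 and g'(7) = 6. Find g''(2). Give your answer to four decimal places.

With M_i denoting the second derivative at x_i, h_i = 2, 1, 3, 1, and Δ_i = (y_(i+1) − y_i)/h_i = -3, -6, 2/3, 9:
  2·M_0 + 6·M_1 + 1·M_2 = 6(Δ_1 - Δ_0) = -18
  1·M_1 + 8·M_2 + 3·M_3 = 6(Δ_2 - Δ_1) = 40
  3·M_2 + 8·M_3 + 1·M_4 = 6(Δ_3 - Δ_2) = 50
Clamped end conditions give two more equations: 2h_0·M_0 + h_0·M_1 = 6(Δ_0 - g'(0)) = 6 and h_3·M_3 + 2h_3·M_4 = 6(g'(7) - Δ_3) = -18.
Solving: M_0 = 1291/330, M_1 = -796/165, M_2 = 103/33, M_3 = 364/55, M_4 = -677/55.

-4.8242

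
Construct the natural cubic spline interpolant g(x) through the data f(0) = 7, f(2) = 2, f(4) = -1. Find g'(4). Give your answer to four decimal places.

Write M_i for g''(x_i). With h_i = 2, 2 and divided differences Δ_i = -5/2, -3/2, the continuity of g' gives the tridiagonal system
  2·M_0 + 8·M_1 + 2·M_2 = 6(Δ_1 - Δ_0) = 6
Natural end conditions: M_0 = M_2 = 0.
Solving: M_0 = 0, M_1 = 3/4, M_2 = 0.
On [2, 4], g'(x) = b_1 + 2c_1·(x - 2) + 3d_1·(x - 2)² with b_1 = Δ_1 - h_1(2M_1 + M_2)/6 = -2, c_1 = M_1/2 = 3/8, d_1 = (M_2 - M_1)/(6h_1) = -1/16. So g'(4) = -5/4.

-1.2500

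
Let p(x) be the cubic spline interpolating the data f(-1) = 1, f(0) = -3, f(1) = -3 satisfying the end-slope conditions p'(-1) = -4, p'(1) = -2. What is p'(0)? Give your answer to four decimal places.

Put σ_i = p'' at the i-th knot. Here h = (1, 1) and Δ = (-4, 0), so the interior equations h_(i-1)·σ_(i-1) + 2(h_(i-1)+h_i)·σ_i + h_i·σ_(i+1) = 6(Δ_i − Δ_(i-1)) read
  1·σ_0 + 4·σ_1 + 1·σ_2 = 6(Δ_1 - Δ_0) = 24
Clamped end conditions give two more equations: 2h_0·σ_0 + h_0·σ_1 = 6(Δ_0 - p'(-1)) = 0 and h_1·σ_1 + 2h_1·σ_2 = 6(p'(1) - Δ_1) = -12.
Forward elimination and back-substitution give σ_0 = -5, σ_1 = 10, σ_2 = -11.
On [0, 1], p'(x) = b_1 + 2c_1·x + 3d_1·x² with b_1 = Δ_1 - h_1(2σ_1 + σ_2)/6 = -3/2, c_1 = σ_1/2 = 5, d_1 = (σ_2 - σ_1)/(6h_1) = -7/2. So p'(0) = -3/2.

-1.5000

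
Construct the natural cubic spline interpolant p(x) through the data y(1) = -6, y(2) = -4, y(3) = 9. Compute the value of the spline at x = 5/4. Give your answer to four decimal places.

Put σ_i = p'' at the i-th knot. Here h = (1, 1) and Δ = (2, 13), so the interior equations h_(i-1)·σ_(i-1) + 2(h_(i-1)+h_i)·σ_i + h_i·σ_(i+1) = 6(Δ_i − Δ_(i-1)) read
  1·σ_0 + 4·σ_1 + 1·σ_2 = 6(Δ_1 - Δ_0) = 66
Natural end conditions: σ_0 = σ_2 = 0.
Forward elimination and back-substitution give σ_0 = 0, σ_1 = 33/2, σ_2 = 0.
On [1, 2], p(x) = -6 - 3/4·(x - 1) + 0·(x - 1)² + 11/4·(x - 1)³.
With (x - 1) = 1/4: p(5/4) = -1573/256.

-6.1445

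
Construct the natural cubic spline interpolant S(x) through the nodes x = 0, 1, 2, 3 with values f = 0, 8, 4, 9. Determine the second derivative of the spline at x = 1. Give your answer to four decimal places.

Put σ_i = S'' at the i-th knot. Here h = (1, 1, 1) and Δ = (8, -4, 5), so the interior equations h_(i-1)·σ_(i-1) + 2(h_(i-1)+h_i)·σ_i + h_i·σ_(i+1) = 6(Δ_i − Δ_(i-1)) read
  1·σ_0 + 4·σ_1 + 1·σ_2 = 6(Δ_1 - Δ_0) = -72
  1·σ_1 + 4·σ_2 + 1·σ_3 = 6(Δ_2 - Δ_1) = 54
Natural end conditions: σ_0 = σ_3 = 0.
Solving: σ_0 = 0, σ_1 = -114/5, σ_2 = 96/5, σ_3 = 0.

-22.8000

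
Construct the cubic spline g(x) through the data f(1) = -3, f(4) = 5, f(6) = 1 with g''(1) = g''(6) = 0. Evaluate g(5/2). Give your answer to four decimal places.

Write M_i for g''(x_i). With h_i = 3, 2 and divided differences Δ_i = 8/3, -2, the continuity of g' gives the tridiagonal system
  3·M_0 + 10·M_1 + 2·M_2 = 6(Δ_1 - Δ_0) = -28
Natural end conditions: M_0 = M_2 = 0.
Hence M_0 = 0, M_1 = -14/5, M_2 = 0.
On [1, 4], g(x) = -3 + 61/15·(x - 1) + 0·(x - 1)² - 7/45·(x - 1)³.
With (x - 1) = 3/2: g(5/2) = 103/40.

2.5750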